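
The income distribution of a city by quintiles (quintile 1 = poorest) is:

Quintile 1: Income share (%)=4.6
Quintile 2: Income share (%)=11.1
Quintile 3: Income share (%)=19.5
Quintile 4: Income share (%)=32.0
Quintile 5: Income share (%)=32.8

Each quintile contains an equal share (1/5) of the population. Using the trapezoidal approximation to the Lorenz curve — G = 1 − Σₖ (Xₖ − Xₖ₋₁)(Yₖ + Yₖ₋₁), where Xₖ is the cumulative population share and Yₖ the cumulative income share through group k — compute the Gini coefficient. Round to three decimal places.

Cumulative income shares Yₖ: 0.0460, 0.1570, 0.3520, 0.6720, 1.0000
Σ (Xₖ−Xₖ₋₁)(Yₖ+Yₖ₋₁) = (1/5)(0.0460+0.0000) + (1/5)(0.1570+0.0460) + (1/5)(0.3520+0.1570) + (1/5)(0.6720+0.3520) + (1/5)(1.0000+0.6720)
  = 0.0092 + 0.0406 + 0.1018 + 0.2048 + 0.3344 = 0.6908
G = 1 − 0.6908 = 0.3092

0.309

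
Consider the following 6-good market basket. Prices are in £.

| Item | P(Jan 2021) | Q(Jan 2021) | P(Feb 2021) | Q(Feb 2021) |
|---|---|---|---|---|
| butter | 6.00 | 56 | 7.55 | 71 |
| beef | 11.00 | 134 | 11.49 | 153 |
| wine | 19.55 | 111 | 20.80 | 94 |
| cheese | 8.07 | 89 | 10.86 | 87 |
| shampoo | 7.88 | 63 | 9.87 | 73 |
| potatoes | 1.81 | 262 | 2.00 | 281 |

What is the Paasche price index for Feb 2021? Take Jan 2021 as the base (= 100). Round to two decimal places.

112.98

Paasche price index uses current-period quantities as weights.
ΣP(Feb 2021)·Q(Feb 2021) = 7.55×71 + 11.49×153 + 20.80×94 + 10.86×87 + 9.87×73 + 2.00×281 = 536.05 + 1757.97 + 1955.2 + 944.82 + 720.51 + 562 = 6476.55
ΣP(Jan 2021)·Q(Feb 2021) = 6.00×71 + 11.00×153 + 19.55×94 + 8.07×87 + 7.88×73 + 1.81×281 = 426 + 1683 + 1837.7 + 702.09 + 575.24 + 508.61 = 5732.64
Index = 6476.55 / 5732.64 × 100 = 112.9767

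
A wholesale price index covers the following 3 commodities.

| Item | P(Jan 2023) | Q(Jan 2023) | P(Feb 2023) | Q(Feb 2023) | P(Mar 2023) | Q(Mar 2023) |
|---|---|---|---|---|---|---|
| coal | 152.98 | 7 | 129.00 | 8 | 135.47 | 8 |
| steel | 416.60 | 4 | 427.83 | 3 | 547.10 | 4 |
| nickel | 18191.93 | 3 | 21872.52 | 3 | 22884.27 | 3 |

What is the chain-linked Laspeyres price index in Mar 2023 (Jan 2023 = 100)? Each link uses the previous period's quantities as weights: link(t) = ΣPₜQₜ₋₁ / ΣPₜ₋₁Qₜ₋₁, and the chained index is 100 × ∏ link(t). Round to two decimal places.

125.09

Link Jan 2023→Feb 2023:
ΣP(Feb 2023)Q(Jan 2023) = 129.00×7 + 427.83×4 + 21872.52×3 = 903 + 1711.32 + 65617.56 = 68231.88
ΣP(Jan 2023)Q(Jan 2023) = 152.98×7 + 416.60×4 + 18191.93×3 = 1070.86 + 1666.4 + 54575.79 = 57313.05
link = 68231.88/57313.05 = 1.190512
Link Feb 2023→Mar 2023:
ΣP(Mar 2023)Q(Feb 2023) = 135.47×8 + 547.10×3 + 22884.27×3 = 1083.76 + 1641.3 + 68652.81 = 71377.87
ΣP(Feb 2023)Q(Feb 2023) = 129.00×8 + 427.83×3 + 21872.52×3 = 1032 + 1283.49 + 65617.56 = 67933.05
link = 71377.87/67933.05 = 1.050709
Chained index = 100 × 1.190512 × 1.050709 = 125.0882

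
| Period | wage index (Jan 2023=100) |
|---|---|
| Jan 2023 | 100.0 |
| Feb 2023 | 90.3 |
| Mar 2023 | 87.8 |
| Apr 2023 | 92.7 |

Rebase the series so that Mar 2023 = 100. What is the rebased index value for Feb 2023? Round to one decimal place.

Rebased(Feb 2023) = 90.3 / 87.8 × 100 = 102.8474

102.8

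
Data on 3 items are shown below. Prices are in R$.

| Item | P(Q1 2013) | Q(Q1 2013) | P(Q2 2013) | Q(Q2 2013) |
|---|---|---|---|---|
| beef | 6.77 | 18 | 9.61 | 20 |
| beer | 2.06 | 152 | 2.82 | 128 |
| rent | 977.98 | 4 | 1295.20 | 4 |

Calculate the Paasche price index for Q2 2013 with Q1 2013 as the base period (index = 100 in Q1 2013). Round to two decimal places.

Paasche price index uses current-period quantities as weights.
ΣP(Q2 2013)·Q(Q2 2013) = 9.61×20 + 2.82×128 + 1295.20×4 = 192.2 + 360.96 + 5180.8 = 5733.96
ΣP(Q1 2013)·Q(Q2 2013) = 6.77×20 + 2.06×128 + 977.98×4 = 135.4 + 263.68 + 3911.92 = 4311
Index = 5733.96 / 4311 × 100 = 133.0077

133.01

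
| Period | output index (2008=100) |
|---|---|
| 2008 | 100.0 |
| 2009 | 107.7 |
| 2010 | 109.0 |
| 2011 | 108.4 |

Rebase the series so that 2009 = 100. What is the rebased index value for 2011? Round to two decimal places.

100.65

Rebased(2011) = 108.4 / 107.7 × 100 = 100.6500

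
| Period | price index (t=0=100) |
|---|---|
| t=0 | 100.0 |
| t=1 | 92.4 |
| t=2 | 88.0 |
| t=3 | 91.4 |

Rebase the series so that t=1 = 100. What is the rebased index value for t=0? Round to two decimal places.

108.23

Rebased(t=0) = 100.0 / 92.4 × 100 = 108.2251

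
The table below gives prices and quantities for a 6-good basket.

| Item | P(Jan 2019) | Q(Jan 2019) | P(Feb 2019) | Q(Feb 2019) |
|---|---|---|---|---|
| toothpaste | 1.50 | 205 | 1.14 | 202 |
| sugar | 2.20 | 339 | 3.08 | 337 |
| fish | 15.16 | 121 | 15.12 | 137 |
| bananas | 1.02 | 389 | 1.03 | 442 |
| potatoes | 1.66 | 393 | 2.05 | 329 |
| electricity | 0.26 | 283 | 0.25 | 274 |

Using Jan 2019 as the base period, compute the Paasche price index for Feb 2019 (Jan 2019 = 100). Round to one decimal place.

108.3

Paasche price index uses current-period quantities as weights.
ΣP(Feb 2019)·Q(Feb 2019) = 1.14×202 + 3.08×337 + 15.12×137 + 1.03×442 + 2.05×329 + 0.25×274 = 230.28 + 1037.96 + 2071.44 + 455.26 + 674.45 + 68.5 = 4537.89
ΣP(Jan 2019)·Q(Feb 2019) = 1.50×202 + 2.20×337 + 15.16×137 + 1.02×442 + 1.66×329 + 0.26×274 = 303 + 741.4 + 2076.92 + 450.84 + 546.14 + 71.24 = 4189.54
Index = 4537.89 / 4189.54 × 100 = 108.3148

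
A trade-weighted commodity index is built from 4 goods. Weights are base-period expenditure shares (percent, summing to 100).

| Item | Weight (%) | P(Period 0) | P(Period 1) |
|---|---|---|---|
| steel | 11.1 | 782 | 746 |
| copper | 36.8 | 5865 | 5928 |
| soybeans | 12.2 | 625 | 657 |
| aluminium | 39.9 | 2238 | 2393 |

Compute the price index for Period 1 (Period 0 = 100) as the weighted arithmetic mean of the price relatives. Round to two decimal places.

103.27

steel: 11.1 × (746/782) = 11.1 × 0.953964 = 10.5890
copper: 36.8 × (5928/5865) = 36.8 × 1.010742 = 37.1953
soybeans: 12.2 × (657/625) = 12.2 × 1.051200 = 12.8246
aluminium: 39.9 × (2393/2238) = 39.9 × 1.069258 = 42.6634
Index = Σ wᵢ·(p₁ᵢ/p₀ᵢ) = 10.5890 + 37.1953 + 12.8246 + 42.6634 = 103.2723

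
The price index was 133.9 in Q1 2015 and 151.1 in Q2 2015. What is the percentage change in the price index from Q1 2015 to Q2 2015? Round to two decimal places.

Change = (151.1 − 133.9) / 133.9 × 100
       = 17.2 / 133.9 × 100 = 12.8454%

12.85%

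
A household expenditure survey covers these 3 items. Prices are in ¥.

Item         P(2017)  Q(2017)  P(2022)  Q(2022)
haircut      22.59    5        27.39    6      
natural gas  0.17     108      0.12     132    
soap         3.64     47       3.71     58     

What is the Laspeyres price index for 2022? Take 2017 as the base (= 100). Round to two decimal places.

107.24

Laspeyres price index uses base-period quantities as weights.
ΣP(2022)·Q(2017) = 27.39×5 + 0.12×108 + 3.71×47 = 136.95 + 12.96 + 174.37 = 324.28
ΣP(2017)·Q(2017) = 22.59×5 + 0.17×108 + 3.64×47 = 112.95 + 18.36 + 171.08 = 302.39
Index = 324.28 / 302.39 × 100 = 107.2390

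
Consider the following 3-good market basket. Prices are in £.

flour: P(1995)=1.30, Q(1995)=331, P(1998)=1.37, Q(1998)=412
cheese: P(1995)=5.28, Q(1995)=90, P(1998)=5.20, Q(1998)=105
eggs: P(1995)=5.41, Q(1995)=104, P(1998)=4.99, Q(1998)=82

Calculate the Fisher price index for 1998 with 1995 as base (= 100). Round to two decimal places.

98.60

Laspeyres component (base-period weights):
ΣP(1998)Q(1995) = 1.37×331 + 5.20×90 + 4.99×104 = 453.47 + 468 + 518.96 = 1440.43
ΣP(1995)Q(1995) = 1.30×331 + 5.28×90 + 5.41×104 = 430.3 + 475.2 + 562.64 = 1468.14
L = 1440.43 / 1468.14 × 100 = 98.1126
Paasche component (current-period weights):
ΣP(1998)Q(1998) = 1.37×412 + 5.20×105 + 4.99×82 = 564.44 + 546 + 409.18 = 1519.62
ΣP(1995)Q(1998) = 1.30×412 + 5.28×105 + 5.41×82 = 535.6 + 554.4 + 443.62 = 1533.62
P = 1519.62 / 1533.62 × 100 = 99.0871
Fisher = √(L × P) = √(98.1126 × 99.0871) = 98.5986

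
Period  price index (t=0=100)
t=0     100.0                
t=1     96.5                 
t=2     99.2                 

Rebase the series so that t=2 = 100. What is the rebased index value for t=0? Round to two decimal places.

Rebased(t=0) = 100.0 / 99.2 × 100 = 100.8065

100.81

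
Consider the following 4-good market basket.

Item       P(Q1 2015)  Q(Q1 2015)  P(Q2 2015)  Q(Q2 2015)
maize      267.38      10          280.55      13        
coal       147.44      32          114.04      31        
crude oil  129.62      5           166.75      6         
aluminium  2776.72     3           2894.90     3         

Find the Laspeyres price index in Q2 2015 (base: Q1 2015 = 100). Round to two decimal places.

97.58

Laspeyres price index uses base-period quantities as weights.
ΣP(Q2 2015)·Q(Q1 2015) = 280.55×10 + 114.04×32 + 166.75×5 + 2894.90×3 = 2805.5 + 3649.28 + 833.75 + 8684.7 = 15973.23
ΣP(Q1 2015)·Q(Q1 2015) = 267.38×10 + 147.44×32 + 129.62×5 + 2776.72×3 = 2673.8 + 4718.08 + 648.1 + 8330.16 = 16370.14
Index = 15973.23 / 16370.14 × 100 = 97.5754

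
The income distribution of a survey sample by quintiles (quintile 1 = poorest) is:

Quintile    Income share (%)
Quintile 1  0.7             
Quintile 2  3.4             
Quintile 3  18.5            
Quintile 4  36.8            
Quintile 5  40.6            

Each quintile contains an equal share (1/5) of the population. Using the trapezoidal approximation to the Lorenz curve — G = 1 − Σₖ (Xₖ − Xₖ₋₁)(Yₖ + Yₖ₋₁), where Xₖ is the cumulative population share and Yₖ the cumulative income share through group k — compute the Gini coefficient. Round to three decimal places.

Cumulative income shares Yₖ: 0.0070, 0.0410, 0.2260, 0.5940, 1.0000
Σ (Xₖ−Xₖ₋₁)(Yₖ+Yₖ₋₁) = (1/5)(0.0070+0.0000) + (1/5)(0.0410+0.0070) + (1/5)(0.2260+0.0410) + (1/5)(0.5940+0.2260) + (1/5)(1.0000+0.5940)
  = 0.0014 + 0.0096 + 0.0534 + 0.1640 + 0.3188 = 0.5472
G = 1 − 0.5472 = 0.4528

0.453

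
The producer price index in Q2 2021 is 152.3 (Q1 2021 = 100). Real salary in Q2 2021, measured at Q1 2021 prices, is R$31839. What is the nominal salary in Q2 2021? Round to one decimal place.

48490.8

Nominal = Real × (Index/100) = 31839 × (152.3/100)
        = 31839 × 1.523 = 48490.7970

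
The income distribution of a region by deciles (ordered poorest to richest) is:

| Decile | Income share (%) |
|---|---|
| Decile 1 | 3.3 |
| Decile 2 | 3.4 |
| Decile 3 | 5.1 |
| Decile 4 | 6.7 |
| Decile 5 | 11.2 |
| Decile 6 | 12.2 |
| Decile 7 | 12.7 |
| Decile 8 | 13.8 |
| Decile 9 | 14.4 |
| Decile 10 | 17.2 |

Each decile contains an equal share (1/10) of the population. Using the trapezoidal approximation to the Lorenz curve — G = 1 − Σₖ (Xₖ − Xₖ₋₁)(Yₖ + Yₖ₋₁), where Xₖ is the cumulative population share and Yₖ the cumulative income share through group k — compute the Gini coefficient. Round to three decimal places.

0.265

Cumulative income shares Yₖ: 0.0330, 0.0670, 0.1180, 0.1850, 0.2970, 0.4190, 0.5460, 0.6840, 0.8280, 1.0000
Σ (Xₖ−Xₖ₋₁)(Yₖ+Yₖ₋₁) = (1/10)(0.0330+0.0000) + (1/10)(0.0670+0.0330) + (1/10)(0.1180+0.0670) + (1/10)(0.1850+0.1180) + (1/10)(0.2970+0.1850) + (1/10)(0.4190+0.2970) + (1/10)(0.5460+0.4190) + (1/10)(0.6840+0.5460) + (1/10)(0.8280+0.6840) + (1/10)(1.0000+0.8280)
  = 0.0033 + 0.0100 + 0.0185 + 0.0303 + 0.0482 + 0.0716 + 0.0965 + 0.1230 + 0.1512 + 0.1828 = 0.7354
G = 1 − 0.7354 = 0.2646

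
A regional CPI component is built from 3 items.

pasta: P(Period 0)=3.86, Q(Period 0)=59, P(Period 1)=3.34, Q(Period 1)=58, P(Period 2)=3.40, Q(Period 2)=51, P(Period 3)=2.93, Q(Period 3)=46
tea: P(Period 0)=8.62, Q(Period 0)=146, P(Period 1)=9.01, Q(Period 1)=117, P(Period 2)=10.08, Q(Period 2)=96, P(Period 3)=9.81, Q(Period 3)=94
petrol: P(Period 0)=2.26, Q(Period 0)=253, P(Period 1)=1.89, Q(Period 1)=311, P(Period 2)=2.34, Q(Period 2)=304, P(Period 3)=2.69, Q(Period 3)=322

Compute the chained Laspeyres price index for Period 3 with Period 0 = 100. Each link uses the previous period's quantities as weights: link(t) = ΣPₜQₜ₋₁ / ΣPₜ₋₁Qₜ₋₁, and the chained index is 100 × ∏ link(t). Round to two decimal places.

114.26

Link Period 0→Period 1:
ΣP(Period 1)Q(Period 0) = 3.34×59 + 9.01×146 + 1.89×253 = 197.06 + 1315.46 + 478.17 = 1990.69
ΣP(Period 0)Q(Period 0) = 3.86×59 + 8.62×146 + 2.26×253 = 227.74 + 1258.52 + 571.78 = 2058.04
link = 1990.69/2058.04 = 0.967275
Link Period 1→Period 2:
ΣP(Period 2)Q(Period 1) = 3.40×58 + 10.08×117 + 2.34×311 = 197.2 + 1179.36 + 727.74 = 2104.3
ΣP(Period 1)Q(Period 1) = 3.34×58 + 9.01×117 + 1.89×311 = 193.72 + 1054.17 + 587.79 = 1835.68
link = 2104.3/1835.68 = 1.146333
Link Period 2→Period 3:
ΣP(Period 3)Q(Period 2) = 2.93×51 + 9.81×96 + 2.69×304 = 149.43 + 941.76 + 817.76 = 1908.95
ΣP(Period 2)Q(Period 2) = 3.40×51 + 10.08×96 + 2.34×304 = 173.4 + 967.68 + 711.36 = 1852.44
link = 1908.95/1852.44 = 1.030506
Chained index = 100 × 0.967275 × 1.146333 × 1.030506 = 114.2644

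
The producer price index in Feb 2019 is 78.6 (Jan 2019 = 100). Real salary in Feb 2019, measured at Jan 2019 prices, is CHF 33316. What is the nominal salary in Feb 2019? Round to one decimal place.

26186.4

Nominal = Real × (Index/100) = 33316 × (78.6/100)
        = 33316 × 0.786 = 26186.3760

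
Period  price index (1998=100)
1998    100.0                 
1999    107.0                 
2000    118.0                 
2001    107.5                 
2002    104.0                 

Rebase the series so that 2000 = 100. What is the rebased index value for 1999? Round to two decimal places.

90.68

Rebased(1999) = 107.0 / 118.0 × 100 = 90.6780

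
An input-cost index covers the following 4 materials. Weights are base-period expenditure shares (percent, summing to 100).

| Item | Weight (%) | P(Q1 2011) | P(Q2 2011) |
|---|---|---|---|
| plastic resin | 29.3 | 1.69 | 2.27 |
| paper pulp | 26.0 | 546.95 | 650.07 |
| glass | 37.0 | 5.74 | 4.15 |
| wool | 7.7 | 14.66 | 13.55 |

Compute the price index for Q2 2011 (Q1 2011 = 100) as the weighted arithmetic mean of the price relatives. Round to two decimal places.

104.13

plastic resin: 29.3 × (2.27/1.69) = 29.3 × 1.343195 = 39.3556
paper pulp: 26.0 × (650.07/546.95) = 26.0 × 1.188536 = 30.9019
glass: 37.0 × (4.15/5.74) = 37.0 × 0.722997 = 26.7509
wool: 7.7 × (13.55/14.66) = 7.7 × 0.924284 = 7.1170
Index = Σ wᵢ·(p₁ᵢ/p₀ᵢ) = 39.3556 + 30.9019 + 26.7509 + 7.1170 = 104.1254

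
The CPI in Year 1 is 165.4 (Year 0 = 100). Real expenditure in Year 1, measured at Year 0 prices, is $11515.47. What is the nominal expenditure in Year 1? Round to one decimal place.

19046.6

Nominal = Real × (Index/100) = 11515.47 × (165.4/100)
        = 11515.47 × 1.654 = 19046.5874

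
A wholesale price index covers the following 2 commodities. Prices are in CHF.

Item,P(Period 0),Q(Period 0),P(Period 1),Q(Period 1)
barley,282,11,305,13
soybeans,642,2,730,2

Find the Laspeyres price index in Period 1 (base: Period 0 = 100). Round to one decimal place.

109.8

Laspeyres price index uses base-period quantities as weights.
ΣP(Period 1)·Q(Period 0) = 305×11 + 730×2 = 3355 + 1460 = 4815
ΣP(Period 0)·Q(Period 0) = 282×11 + 642×2 = 3102 + 1284 = 4386
Index = 4815 / 4386 × 100 = 109.7811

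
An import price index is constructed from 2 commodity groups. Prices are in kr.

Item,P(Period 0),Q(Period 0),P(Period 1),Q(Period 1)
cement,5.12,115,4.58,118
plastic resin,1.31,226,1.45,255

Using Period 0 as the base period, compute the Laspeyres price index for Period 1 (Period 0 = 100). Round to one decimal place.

Laspeyres price index uses base-period quantities as weights.
ΣP(Period 1)·Q(Period 0) = 4.58×115 + 1.45×226 = 526.7 + 327.7 = 854.4
ΣP(Period 0)·Q(Period 0) = 5.12×115 + 1.31×226 = 588.8 + 296.06 = 884.86
Index = 854.4 / 884.86 × 100 = 96.5576

96.6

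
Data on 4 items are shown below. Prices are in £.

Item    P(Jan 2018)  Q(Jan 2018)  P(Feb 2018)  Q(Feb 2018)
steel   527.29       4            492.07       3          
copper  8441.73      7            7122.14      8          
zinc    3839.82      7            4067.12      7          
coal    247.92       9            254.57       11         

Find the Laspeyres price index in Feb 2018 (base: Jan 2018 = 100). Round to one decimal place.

Laspeyres price index uses base-period quantities as weights.
ΣP(Feb 2018)·Q(Jan 2018) = 492.07×4 + 7122.14×7 + 4067.12×7 + 254.57×9 = 1968.28 + 49854.98 + 28469.84 + 2291.13 = 82584.23
ΣP(Jan 2018)·Q(Jan 2018) = 527.29×4 + 8441.73×7 + 3839.82×7 + 247.92×9 = 2109.16 + 59092.11 + 26878.74 + 2231.28 = 90311.29
Index = 82584.23 / 90311.29 × 100 = 91.4440

91.4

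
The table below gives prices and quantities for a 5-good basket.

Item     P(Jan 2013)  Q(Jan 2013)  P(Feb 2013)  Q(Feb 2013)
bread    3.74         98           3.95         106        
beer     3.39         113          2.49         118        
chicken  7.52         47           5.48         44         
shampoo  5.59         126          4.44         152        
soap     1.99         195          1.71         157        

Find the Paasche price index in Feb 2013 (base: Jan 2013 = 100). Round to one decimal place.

Paasche price index uses current-period quantities as weights.
ΣP(Feb 2013)·Q(Feb 2013) = 3.95×106 + 2.49×118 + 5.48×44 + 4.44×152 + 1.71×157 = 418.7 + 293.82 + 241.12 + 674.88 + 268.47 = 1896.99
ΣP(Jan 2013)·Q(Feb 2013) = 3.74×106 + 3.39×118 + 7.52×44 + 5.59×152 + 1.99×157 = 396.44 + 400.02 + 330.88 + 849.68 + 312.43 = 2289.45
Index = 1896.99 / 2289.45 × 100 = 82.8579

82.9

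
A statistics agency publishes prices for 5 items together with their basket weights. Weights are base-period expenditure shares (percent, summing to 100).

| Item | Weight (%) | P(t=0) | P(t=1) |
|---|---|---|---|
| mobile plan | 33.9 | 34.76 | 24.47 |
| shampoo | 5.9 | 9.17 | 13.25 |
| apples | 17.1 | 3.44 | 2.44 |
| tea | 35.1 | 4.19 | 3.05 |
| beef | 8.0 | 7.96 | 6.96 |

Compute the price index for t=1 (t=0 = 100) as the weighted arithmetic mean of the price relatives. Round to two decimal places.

77.06

mobile plan: 33.9 × (24.47/34.76) = 33.9 × 0.703970 = 23.8646
shampoo: 5.9 × (13.25/9.17) = 5.9 × 1.444929 = 8.5251
apples: 17.1 × (2.44/3.44) = 17.1 × 0.709302 = 12.1291
tea: 35.1 × (3.05/4.19) = 35.1 × 0.727924 = 25.5501
beef: 8.0 × (6.96/7.96) = 8.0 × 0.874372 = 6.9950
Index = Σ wᵢ·(p₁ᵢ/p₀ᵢ) = 23.8646 + 8.5251 + 12.1291 + 25.5501 + 6.9950 = 77.0638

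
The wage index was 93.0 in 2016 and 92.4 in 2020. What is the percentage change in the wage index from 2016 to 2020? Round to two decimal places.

-0.65%

Change = (92.4 − 93.0) / 93.0 × 100
       = -0.6 / 93.0 × 100 = -0.6452%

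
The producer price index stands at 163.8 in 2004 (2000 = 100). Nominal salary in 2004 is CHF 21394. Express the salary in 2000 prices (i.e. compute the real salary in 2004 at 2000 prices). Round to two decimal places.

13061.05

Real = Nominal ÷ (Index/100) = 21394 ÷ (163.8/100)
     = 21394 ÷ 1.638 = 13061.0501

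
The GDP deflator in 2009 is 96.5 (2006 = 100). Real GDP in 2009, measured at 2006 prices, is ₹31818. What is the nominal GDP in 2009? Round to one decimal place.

Nominal = Real × (Index/100) = 31818 × (96.5/100)
        = 31818 × 0.965 = 30704.3700

30704.4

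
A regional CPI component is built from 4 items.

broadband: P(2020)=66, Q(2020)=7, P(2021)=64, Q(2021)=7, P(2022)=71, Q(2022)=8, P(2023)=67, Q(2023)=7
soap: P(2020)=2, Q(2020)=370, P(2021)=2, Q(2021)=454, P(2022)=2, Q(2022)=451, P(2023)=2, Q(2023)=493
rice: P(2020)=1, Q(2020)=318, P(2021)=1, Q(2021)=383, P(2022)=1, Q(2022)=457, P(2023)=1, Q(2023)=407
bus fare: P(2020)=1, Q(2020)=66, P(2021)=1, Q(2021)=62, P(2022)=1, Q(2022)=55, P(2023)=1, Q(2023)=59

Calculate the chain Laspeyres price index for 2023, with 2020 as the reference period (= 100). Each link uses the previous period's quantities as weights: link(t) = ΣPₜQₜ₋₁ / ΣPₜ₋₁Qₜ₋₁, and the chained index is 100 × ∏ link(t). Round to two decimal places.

100.17

Link 2020→2021:
ΣP(2021)Q(2020) = 64×7 + 2×370 + 1×318 + 1×66 = 448 + 740 + 318 + 66 = 1572
ΣP(2020)Q(2020) = 66×7 + 2×370 + 1×318 + 1×66 = 462 + 740 + 318 + 66 = 1586
link = 1572/1586 = 0.991173
Link 2021→2022:
ΣP(2022)Q(2021) = 71×7 + 2×454 + 1×383 + 1×62 = 497 + 908 + 383 + 62 = 1850
ΣP(2021)Q(2021) = 64×7 + 2×454 + 1×383 + 1×62 = 448 + 908 + 383 + 62 = 1801
link = 1850/1801 = 1.027207
Link 2022→2023:
ΣP(2023)Q(2022) = 67×8 + 2×451 + 1×457 + 1×55 = 536 + 902 + 457 + 55 = 1950
ΣP(2022)Q(2022) = 71×8 + 2×451 + 1×457 + 1×55 = 568 + 902 + 457 + 55 = 1982
link = 1950/1982 = 0.983855
Chained index = 100 × 0.991173 × 1.027207 × 0.983855 = 100.1702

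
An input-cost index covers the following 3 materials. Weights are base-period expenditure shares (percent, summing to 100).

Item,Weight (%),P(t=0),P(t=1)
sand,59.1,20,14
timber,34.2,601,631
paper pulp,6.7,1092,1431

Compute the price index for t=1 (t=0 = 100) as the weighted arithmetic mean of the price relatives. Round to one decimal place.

86.1

sand: 59.1 × (14/20) = 59.1 × 0.700000 = 41.3700
timber: 34.2 × (631/601) = 34.2 × 1.049917 = 35.9072
paper pulp: 6.7 × (1431/1092) = 6.7 × 1.310440 = 8.7799
Index = Σ wᵢ·(p₁ᵢ/p₀ᵢ) = 41.3700 + 35.9072 + 8.7799 = 86.0571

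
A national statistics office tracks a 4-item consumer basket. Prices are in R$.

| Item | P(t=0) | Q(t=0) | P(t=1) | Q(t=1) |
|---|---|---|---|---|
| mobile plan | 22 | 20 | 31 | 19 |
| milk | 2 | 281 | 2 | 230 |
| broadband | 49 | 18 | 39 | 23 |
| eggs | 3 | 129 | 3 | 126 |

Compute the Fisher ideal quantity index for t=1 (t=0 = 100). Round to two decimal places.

103.62

Laspeyres component (base-period weights):
ΣP(t=0)Q(t=1) = 22×19 + 2×230 + 49×23 + 3×126 = 418 + 460 + 1127 + 378 = 2383
ΣP(t=0)Q(t=0) = 22×20 + 2×281 + 49×18 + 3×129 = 440 + 562 + 882 + 387 = 2271
L = 2383 / 2271 × 100 = 104.9317
Paasche component (current-period weights):
ΣP(t=1)Q(t=1) = 31×19 + 2×230 + 39×23 + 3×126 = 589 + 460 + 897 + 378 = 2324
ΣP(t=1)Q(t=0) = 31×20 + 2×281 + 39×18 + 3×129 = 620 + 562 + 702 + 387 = 2271
P = 2324 / 2271 × 100 = 102.3338
Fisher = √(L × P) = √(104.9317 × 102.3338) = 103.6246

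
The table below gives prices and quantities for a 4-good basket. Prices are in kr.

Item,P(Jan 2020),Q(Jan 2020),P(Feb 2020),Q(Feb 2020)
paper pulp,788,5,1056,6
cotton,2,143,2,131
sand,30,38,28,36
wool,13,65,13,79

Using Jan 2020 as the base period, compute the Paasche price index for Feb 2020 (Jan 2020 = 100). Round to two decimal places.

121.64

Paasche price index uses current-period quantities as weights.
ΣP(Feb 2020)·Q(Feb 2020) = 1056×6 + 2×131 + 28×36 + 13×79 = 6336 + 262 + 1008 + 1027 = 8633
ΣP(Jan 2020)·Q(Feb 2020) = 788×6 + 2×131 + 30×36 + 13×79 = 4728 + 262 + 1080 + 1027 = 7097
Index = 8633 / 7097 × 100 = 121.6429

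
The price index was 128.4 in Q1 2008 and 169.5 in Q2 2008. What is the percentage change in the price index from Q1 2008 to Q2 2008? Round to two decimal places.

32.01%

Change = (169.5 − 128.4) / 128.4 × 100
       = 41.1 / 128.4 × 100 = 32.0093%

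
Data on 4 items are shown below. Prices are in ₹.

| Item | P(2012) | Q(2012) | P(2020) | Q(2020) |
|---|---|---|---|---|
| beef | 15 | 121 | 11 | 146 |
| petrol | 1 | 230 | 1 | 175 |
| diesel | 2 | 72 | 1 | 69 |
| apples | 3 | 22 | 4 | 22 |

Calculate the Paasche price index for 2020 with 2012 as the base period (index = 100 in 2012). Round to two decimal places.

Paasche price index uses current-period quantities as weights.
ΣP(2020)·Q(2020) = 11×146 + 1×175 + 1×69 + 4×22 = 1606 + 175 + 69 + 88 = 1938
ΣP(2012)·Q(2020) = 15×146 + 1×175 + 2×69 + 3×22 = 2190 + 175 + 138 + 66 = 2569
Index = 1938 / 2569 × 100 = 75.4379

75.44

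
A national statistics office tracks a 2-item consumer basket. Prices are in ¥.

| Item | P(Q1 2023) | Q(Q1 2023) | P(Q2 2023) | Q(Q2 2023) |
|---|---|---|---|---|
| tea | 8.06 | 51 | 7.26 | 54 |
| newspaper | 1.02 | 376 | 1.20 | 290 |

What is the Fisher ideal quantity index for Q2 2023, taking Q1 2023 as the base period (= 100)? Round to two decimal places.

91.04

Laspeyres component (base-period weights):
ΣP(Q1 2023)Q(Q2 2023) = 8.06×54 + 1.02×290 = 435.24 + 295.8 = 731.04
ΣP(Q1 2023)Q(Q1 2023) = 8.06×51 + 1.02×376 = 411.06 + 383.52 = 794.58
L = 731.04 / 794.58 × 100 = 92.0033
Paasche component (current-period weights):
ΣP(Q2 2023)Q(Q2 2023) = 7.26×54 + 1.20×290 = 392.04 + 348 = 740.04
ΣP(Q2 2023)Q(Q1 2023) = 7.26×51 + 1.20×376 = 370.26 + 451.2 = 821.46
P = 740.04 / 821.46 × 100 = 90.0884
Fisher = √(L × P) = √(92.0033 × 90.0884) = 91.0408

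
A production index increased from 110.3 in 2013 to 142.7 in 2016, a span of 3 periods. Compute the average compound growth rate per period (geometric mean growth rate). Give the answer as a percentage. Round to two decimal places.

Growth factor = (142.7/110.3)^(1/3) = (1.293744)^(1/3) = 1.089639
Growth rate = 1.089639 − 1 = 0.089639 = 8.9639%

8.96%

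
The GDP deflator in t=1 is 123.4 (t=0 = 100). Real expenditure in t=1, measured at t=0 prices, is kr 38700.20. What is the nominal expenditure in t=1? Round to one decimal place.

Nominal = Real × (Index/100) = 38700.20 × (123.4/100)
        = 38700.20 × 1.234 = 47756.0468

47756.0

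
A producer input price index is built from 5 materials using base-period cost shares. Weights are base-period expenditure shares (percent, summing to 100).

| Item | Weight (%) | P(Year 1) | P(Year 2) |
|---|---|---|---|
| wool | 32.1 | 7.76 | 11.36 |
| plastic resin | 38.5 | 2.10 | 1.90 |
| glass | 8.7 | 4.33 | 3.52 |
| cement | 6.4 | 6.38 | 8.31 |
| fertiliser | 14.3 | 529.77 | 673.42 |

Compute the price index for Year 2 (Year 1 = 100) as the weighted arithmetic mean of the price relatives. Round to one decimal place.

115.4

wool: 32.1 × (11.36/7.76) = 32.1 × 1.463918 = 46.9918
plastic resin: 38.5 × (1.90/2.10) = 38.5 × 0.904762 = 34.8333
glass: 8.7 × (3.52/4.33) = 8.7 × 0.812933 = 7.0725
cement: 6.4 × (8.31/6.38) = 6.4 × 1.302508 = 8.3361
fertiliser: 14.3 × (673.42/529.77) = 14.3 × 1.271155 = 18.1775
Index = Σ wᵢ·(p₁ᵢ/p₀ᵢ) = 46.9918 + 34.8333 + 7.0725 + 8.3361 + 18.1775 = 115.4112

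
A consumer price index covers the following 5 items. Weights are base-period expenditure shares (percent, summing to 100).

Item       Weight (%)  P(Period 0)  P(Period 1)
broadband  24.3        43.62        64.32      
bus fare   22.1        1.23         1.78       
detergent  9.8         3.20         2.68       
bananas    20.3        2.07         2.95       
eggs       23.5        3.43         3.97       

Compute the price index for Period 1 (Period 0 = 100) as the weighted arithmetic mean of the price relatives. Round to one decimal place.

132.2

broadband: 24.3 × (64.32/43.62) = 24.3 × 1.474553 = 35.8316
bus fare: 22.1 × (1.78/1.23) = 22.1 × 1.447154 = 31.9821
detergent: 9.8 × (2.68/3.20) = 9.8 × 0.837500 = 8.2075
bananas: 20.3 × (2.95/2.07) = 20.3 × 1.425121 = 28.9300
eggs: 23.5 × (3.97/3.43) = 23.5 × 1.157434 = 27.1997
Index = Σ wᵢ·(p₁ᵢ/p₀ᵢ) = 35.8316 + 31.9821 + 8.2075 + 28.9300 + 27.1997 = 132.1509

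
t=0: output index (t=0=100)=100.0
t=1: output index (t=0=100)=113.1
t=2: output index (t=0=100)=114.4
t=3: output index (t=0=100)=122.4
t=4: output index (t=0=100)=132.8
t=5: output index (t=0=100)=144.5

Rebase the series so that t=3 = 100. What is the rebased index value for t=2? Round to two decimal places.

Rebased(t=2) = 114.4 / 122.4 × 100 = 93.4641

93.46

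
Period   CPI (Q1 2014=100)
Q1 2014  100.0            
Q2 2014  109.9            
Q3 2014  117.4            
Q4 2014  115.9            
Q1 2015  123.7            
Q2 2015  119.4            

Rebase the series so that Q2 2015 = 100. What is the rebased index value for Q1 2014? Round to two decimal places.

83.75

Rebased(Q1 2014) = 100.0 / 119.4 × 100 = 83.7521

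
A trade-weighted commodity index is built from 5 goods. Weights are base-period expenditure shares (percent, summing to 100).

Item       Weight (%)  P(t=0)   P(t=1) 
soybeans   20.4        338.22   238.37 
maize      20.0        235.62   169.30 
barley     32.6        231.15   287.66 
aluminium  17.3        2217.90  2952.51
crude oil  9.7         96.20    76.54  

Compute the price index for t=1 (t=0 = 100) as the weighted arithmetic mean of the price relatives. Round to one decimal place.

soybeans: 20.4 × (238.37/338.22) = 20.4 × 0.704778 = 14.3775
maize: 20.0 × (169.30/235.62) = 20.0 × 0.718530 = 14.3706
barley: 32.6 × (287.66/231.15) = 32.6 × 1.244473 = 40.5698
aluminium: 17.3 × (2952.51/2217.90) = 17.3 × 1.331219 = 23.0301
crude oil: 9.7 × (76.54/96.20) = 9.7 × 0.795634 = 7.7177
Index = Σ wᵢ·(p₁ᵢ/p₀ᵢ) = 14.3775 + 14.3706 + 40.5698 + 23.0301 + 7.7177 = 100.0656

100.1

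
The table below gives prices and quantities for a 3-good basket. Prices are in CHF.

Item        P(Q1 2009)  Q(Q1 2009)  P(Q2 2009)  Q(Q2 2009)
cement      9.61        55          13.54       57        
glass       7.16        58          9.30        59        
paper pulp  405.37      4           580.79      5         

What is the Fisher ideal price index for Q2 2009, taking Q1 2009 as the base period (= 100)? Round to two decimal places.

140.78

Laspeyres component (base-period weights):
ΣP(Q2 2009)Q(Q1 2009) = 13.54×55 + 9.30×58 + 580.79×4 = 744.7 + 539.4 + 2323.16 = 3607.26
ΣP(Q1 2009)Q(Q1 2009) = 9.61×55 + 7.16×58 + 405.37×4 = 528.55 + 415.28 + 1621.48 = 2565.31
L = 3607.26 / 2565.31 × 100 = 140.6169
Paasche component (current-period weights):
ΣP(Q2 2009)Q(Q2 2009) = 13.54×57 + 9.30×59 + 580.79×5 = 771.78 + 548.7 + 2903.95 = 4224.43
ΣP(Q1 2009)Q(Q2 2009) = 9.61×57 + 7.16×59 + 405.37×5 = 547.77 + 422.44 + 2026.85 = 2997.06
P = 4224.43 / 2997.06 × 100 = 140.9525
Fisher = √(L × P) = √(140.6169 × 140.9525) = 140.7846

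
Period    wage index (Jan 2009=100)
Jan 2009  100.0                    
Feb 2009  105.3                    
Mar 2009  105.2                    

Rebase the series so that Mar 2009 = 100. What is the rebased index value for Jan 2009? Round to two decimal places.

95.06

Rebased(Jan 2009) = 100.0 / 105.2 × 100 = 95.0570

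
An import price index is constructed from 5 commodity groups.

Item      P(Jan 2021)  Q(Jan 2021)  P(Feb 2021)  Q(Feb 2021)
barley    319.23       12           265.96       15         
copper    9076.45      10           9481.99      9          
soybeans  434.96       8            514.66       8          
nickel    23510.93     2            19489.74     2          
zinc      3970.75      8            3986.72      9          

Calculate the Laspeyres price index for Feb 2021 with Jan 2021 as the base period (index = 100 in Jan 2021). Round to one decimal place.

Laspeyres price index uses base-period quantities as weights.
ΣP(Feb 2021)·Q(Jan 2021) = 265.96×12 + 9481.99×10 + 514.66×8 + 19489.74×2 + 3986.72×8 = 3191.52 + 94819.9 + 4117.28 + 38979.48 + 31893.76 = 173001.94
ΣP(Jan 2021)·Q(Jan 2021) = 319.23×12 + 9076.45×10 + 434.96×8 + 23510.93×2 + 3970.75×8 = 3830.76 + 90764.5 + 3479.68 + 47021.86 + 31766 = 176862.8
Index = 173001.94 / 176862.8 × 100 = 97.8170

97.8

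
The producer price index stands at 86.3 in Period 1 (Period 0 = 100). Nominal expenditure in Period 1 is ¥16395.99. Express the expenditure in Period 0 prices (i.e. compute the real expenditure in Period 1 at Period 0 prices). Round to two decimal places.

Real = Nominal ÷ (Index/100) = 16395.99 ÷ (86.3/100)
     = 16395.99 ÷ 0.863 = 18998.8297

18998.83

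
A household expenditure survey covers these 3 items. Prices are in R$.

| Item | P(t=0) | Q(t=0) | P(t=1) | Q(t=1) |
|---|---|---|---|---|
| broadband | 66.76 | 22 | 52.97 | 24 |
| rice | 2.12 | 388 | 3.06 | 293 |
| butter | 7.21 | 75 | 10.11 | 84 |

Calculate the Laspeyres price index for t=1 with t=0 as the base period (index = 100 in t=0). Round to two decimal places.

Laspeyres price index uses base-period quantities as weights.
ΣP(t=1)·Q(t=0) = 52.97×22 + 3.06×388 + 10.11×75 = 1165.34 + 1187.28 + 758.25 = 3110.87
ΣP(t=0)·Q(t=0) = 66.76×22 + 2.12×388 + 7.21×75 = 1468.72 + 822.56 + 540.75 = 2832.03
Index = 3110.87 / 2832.03 × 100 = 109.8459

109.85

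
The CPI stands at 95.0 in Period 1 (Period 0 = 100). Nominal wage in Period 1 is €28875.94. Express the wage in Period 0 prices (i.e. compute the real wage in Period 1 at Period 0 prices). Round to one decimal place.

30395.7

Real = Nominal ÷ (Index/100) = 28875.94 ÷ (95.0/100)
     = 28875.94 ÷ 0.950 = 30395.7263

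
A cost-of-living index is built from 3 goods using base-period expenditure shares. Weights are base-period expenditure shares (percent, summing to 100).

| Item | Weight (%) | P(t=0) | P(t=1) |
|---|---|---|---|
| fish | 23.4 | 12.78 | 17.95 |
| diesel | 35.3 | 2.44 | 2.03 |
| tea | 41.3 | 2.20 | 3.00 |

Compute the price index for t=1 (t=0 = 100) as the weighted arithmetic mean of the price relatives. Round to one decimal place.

fish: 23.4 × (17.95/12.78) = 23.4 × 1.404538 = 32.8662
diesel: 35.3 × (2.03/2.44) = 35.3 × 0.831967 = 29.3684
tea: 41.3 × (3.00/2.20) = 41.3 × 1.363636 = 56.3182
Index = Σ wᵢ·(p₁ᵢ/p₀ᵢ) = 32.8662 + 29.3684 + 56.3182 = 118.5528

118.6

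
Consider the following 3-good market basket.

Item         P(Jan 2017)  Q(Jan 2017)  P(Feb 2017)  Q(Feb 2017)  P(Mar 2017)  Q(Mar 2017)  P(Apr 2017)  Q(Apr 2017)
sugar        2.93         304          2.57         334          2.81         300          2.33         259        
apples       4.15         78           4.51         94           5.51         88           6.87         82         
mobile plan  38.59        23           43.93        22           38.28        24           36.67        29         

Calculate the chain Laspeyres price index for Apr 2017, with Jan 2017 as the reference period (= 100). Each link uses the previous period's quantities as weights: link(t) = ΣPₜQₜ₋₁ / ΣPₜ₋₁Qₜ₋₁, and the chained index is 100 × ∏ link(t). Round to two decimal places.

101.31

Link Jan 2017→Feb 2017:
ΣP(Feb 2017)Q(Jan 2017) = 2.57×304 + 4.51×78 + 43.93×23 = 781.28 + 351.78 + 1010.39 = 2143.45
ΣP(Jan 2017)Q(Jan 2017) = 2.93×304 + 4.15×78 + 38.59×23 = 890.72 + 323.7 + 887.57 = 2101.99
link = 2143.45/2101.99 = 1.019724
Link Feb 2017→Mar 2017:
ΣP(Mar 2017)Q(Feb 2017) = 2.81×334 + 5.51×94 + 38.28×22 = 938.54 + 517.94 + 842.16 = 2298.64
ΣP(Feb 2017)Q(Feb 2017) = 2.57×334 + 4.51×94 + 43.93×22 = 858.38 + 423.94 + 966.46 = 2248.78
link = 2298.64/2248.78 = 1.022172
Link Mar 2017→Apr 2017:
ΣP(Apr 2017)Q(Mar 2017) = 2.33×300 + 6.87×88 + 36.67×24 = 699 + 604.56 + 880.08 = 2183.64
ΣP(Mar 2017)Q(Mar 2017) = 2.81×300 + 5.51×88 + 38.28×24 = 843 + 484.88 + 918.72 = 2246.6
link = 2183.64/2246.6 = 0.971975
Chained index = 100 × 1.019724 × 1.022172 × 0.971975 = 101.3123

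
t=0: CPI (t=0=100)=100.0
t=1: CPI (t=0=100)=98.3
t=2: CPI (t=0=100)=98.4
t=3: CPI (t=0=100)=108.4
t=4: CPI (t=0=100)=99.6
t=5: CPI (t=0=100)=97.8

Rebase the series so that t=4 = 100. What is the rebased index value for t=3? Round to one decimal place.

108.8

Rebased(t=3) = 108.4 / 99.6 × 100 = 108.8353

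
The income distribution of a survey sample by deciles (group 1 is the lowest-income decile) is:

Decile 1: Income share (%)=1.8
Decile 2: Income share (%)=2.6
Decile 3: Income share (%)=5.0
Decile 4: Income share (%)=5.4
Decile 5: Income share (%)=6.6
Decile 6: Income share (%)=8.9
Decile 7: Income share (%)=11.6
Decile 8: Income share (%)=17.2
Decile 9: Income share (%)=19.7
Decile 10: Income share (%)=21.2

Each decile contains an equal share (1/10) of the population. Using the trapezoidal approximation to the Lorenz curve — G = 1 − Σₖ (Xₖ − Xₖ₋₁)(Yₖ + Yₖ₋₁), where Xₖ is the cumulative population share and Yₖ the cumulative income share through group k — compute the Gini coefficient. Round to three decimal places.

0.376

Cumulative income shares Yₖ: 0.0180, 0.0440, 0.0940, 0.1480, 0.2140, 0.3030, 0.4190, 0.5910, 0.7880, 1.0000
Σ (Xₖ−Xₖ₋₁)(Yₖ+Yₖ₋₁) = (1/10)(0.0180+0.0000) + (1/10)(0.0440+0.0180) + (1/10)(0.0940+0.0440) + (1/10)(0.1480+0.0940) + (1/10)(0.2140+0.1480) + (1/10)(0.3030+0.2140) + (1/10)(0.4190+0.3030) + (1/10)(0.5910+0.4190) + (1/10)(0.7880+0.5910) + (1/10)(1.0000+0.7880)
  = 0.0018 + 0.0062 + 0.0138 + 0.0242 + 0.0362 + 0.0517 + 0.0722 + 0.1010 + 0.1379 + 0.1788 = 0.6238
G = 1 − 0.6238 = 0.3762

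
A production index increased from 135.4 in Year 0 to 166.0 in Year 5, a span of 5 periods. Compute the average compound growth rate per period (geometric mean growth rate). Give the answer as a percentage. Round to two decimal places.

4.16%

Growth factor = (166.0/135.4)^(1/5) = (1.225997)^(1/5) = 1.041593
Growth rate = 1.041593 − 1 = 0.041593 = 4.1593%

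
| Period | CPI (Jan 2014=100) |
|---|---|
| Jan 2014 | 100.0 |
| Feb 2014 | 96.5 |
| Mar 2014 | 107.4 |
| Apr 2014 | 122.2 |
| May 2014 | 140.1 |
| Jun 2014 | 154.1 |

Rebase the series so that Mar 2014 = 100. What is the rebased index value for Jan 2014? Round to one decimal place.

Rebased(Jan 2014) = 100.0 / 107.4 × 100 = 93.1099

93.1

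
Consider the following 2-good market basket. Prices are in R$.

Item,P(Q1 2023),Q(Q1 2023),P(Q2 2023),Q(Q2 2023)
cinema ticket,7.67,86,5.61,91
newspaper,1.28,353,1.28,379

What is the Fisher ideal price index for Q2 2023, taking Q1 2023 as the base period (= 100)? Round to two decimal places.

84.11

Laspeyres component (base-period weights):
ΣP(Q2 2023)Q(Q1 2023) = 5.61×86 + 1.28×353 = 482.46 + 451.84 = 934.3
ΣP(Q1 2023)Q(Q1 2023) = 7.67×86 + 1.28×353 = 659.62 + 451.84 = 1111.46
L = 934.3 / 1111.46 × 100 = 84.0606
Paasche component (current-period weights):
ΣP(Q2 2023)Q(Q2 2023) = 5.61×91 + 1.28×379 = 510.51 + 485.12 = 995.63
ΣP(Q1 2023)Q(Q2 2023) = 7.67×91 + 1.28×379 = 697.97 + 485.12 = 1183.09
P = 995.63 / 1183.09 × 100 = 84.1551
Fisher = √(L × P) = √(84.0606 × 84.1551) = 84.1078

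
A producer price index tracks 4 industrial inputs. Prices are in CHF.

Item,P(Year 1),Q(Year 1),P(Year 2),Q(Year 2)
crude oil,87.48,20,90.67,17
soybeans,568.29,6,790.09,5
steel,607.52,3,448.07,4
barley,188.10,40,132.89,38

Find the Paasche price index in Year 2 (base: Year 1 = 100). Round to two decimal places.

88.69

Paasche price index uses current-period quantities as weights.
ΣP(Year 2)·Q(Year 2) = 90.67×17 + 790.09×5 + 448.07×4 + 132.89×38 = 1541.39 + 3950.45 + 1792.28 + 5049.82 = 12333.94
ΣP(Year 1)·Q(Year 2) = 87.48×17 + 568.29×5 + 607.52×4 + 188.10×38 = 1487.16 + 2841.45 + 2430.08 + 7147.8 = 13906.49
Index = 12333.94 / 13906.49 × 100 = 88.6920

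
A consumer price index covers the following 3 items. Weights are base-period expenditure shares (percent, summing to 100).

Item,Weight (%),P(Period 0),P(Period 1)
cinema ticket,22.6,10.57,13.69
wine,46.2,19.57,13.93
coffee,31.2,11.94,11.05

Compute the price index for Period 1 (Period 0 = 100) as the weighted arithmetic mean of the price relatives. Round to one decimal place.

cinema ticket: 22.6 × (13.69/10.57) = 22.6 × 1.295175 = 29.2710
wine: 46.2 × (13.93/19.57) = 46.2 × 0.711804 = 32.8853
coffee: 31.2 × (11.05/11.94) = 31.2 × 0.925461 = 28.8744
Index = Σ wᵢ·(p₁ᵢ/p₀ᵢ) = 29.2710 + 32.8853 + 28.8744 = 91.0307

91.0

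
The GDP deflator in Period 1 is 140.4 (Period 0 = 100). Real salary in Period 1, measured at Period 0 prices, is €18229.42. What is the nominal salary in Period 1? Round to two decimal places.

25594.11

Nominal = Real × (Index/100) = 18229.42 × (140.4/100)
        = 18229.42 × 1.404 = 25594.1057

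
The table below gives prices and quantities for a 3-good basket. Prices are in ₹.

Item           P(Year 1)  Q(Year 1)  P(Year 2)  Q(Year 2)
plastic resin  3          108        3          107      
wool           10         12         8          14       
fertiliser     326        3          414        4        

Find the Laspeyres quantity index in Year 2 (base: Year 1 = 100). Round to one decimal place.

Laspeyres quantity index uses base-period prices as weights.
ΣP(Year 1)·Q(Year 2) = 3×107 + 10×14 + 326×4 = 321 + 140 + 1304 = 1765
ΣP(Year 1)·Q(Year 1) = 3×108 + 10×12 + 326×3 = 324 + 120 + 978 = 1422
Index = 1765 / 1422 × 100 = 124.1210

124.1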